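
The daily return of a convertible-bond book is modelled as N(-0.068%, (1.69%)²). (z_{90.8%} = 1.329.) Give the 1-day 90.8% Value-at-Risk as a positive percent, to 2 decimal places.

2.31%

VaR = −μ + z·σ = −(-0.068%) + 1.329 × 1.69% = 2.314%.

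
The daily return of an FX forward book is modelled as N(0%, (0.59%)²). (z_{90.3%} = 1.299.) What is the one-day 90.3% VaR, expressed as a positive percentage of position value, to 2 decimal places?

VaR = z·σ = 1.299 × 0.59% = 0.766%.

0.77%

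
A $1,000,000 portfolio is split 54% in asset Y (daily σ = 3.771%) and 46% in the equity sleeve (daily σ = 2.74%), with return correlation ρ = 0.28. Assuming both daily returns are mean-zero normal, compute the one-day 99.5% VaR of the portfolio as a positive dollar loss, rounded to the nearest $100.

σ_p² = 0.54²·3.771² + 0.46²·2.74² + 2·0.28·0.54·0.46·3.771·2.74 = 7.1726 (%²).
σ_p = √7.1726 = 2.678%.
At 99.5%, z = 2.576.
VaR = 2.576 × 2.678% = 6.899%; on $1,000,000 that is $68,990.

$69,000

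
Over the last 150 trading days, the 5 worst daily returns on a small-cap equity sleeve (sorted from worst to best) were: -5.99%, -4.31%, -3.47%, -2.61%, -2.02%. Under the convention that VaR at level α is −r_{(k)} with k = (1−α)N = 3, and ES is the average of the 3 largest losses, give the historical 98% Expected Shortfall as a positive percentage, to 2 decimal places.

The 3 worst returns sum to -13.77%.
ES = −(-13.77%) / 3 = 4.59%.

4.59%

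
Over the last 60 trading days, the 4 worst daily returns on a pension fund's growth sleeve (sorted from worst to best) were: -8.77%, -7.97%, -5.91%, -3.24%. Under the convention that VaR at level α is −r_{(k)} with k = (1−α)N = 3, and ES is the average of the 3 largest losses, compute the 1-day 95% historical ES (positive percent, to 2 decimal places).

7.55%

The 3 worst returns sum to -22.65%.
ES = −(-22.65%) / 3 = 7.55%.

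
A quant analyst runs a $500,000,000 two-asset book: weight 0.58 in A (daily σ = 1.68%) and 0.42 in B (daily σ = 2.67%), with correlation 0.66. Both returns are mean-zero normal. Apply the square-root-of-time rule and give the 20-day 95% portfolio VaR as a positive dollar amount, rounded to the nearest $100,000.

$70,300,000

σ_p = √(0.58²·1.68² + 0.42²·2.67² + 2·0.66·0.58·0.42·1.68·2.67) = 1.910%.
σ_{20d} = 1.910% × √20 = 8.542%.
z(95%) = 1.645.
VaR = 1.645 × 8.542% = 14.052%; on $500,000,000 that is $70,260,000.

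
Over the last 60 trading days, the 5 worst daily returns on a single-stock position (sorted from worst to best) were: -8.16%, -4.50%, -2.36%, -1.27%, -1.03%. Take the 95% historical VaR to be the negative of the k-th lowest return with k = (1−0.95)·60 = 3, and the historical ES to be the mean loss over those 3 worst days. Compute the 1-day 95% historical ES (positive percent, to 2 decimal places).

5.01%

The 3 worst returns sum to -15.02%.
ES = −(-15.02%) / 3 = 5.0066…% ≈ 5.01%.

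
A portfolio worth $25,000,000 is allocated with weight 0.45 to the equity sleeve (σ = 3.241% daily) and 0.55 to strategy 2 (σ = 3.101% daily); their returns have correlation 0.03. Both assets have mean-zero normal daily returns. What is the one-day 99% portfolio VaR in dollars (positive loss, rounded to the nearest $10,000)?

σ_p² = 0.45²·3.241² + 0.55²·3.101² + 2·0.03·0.45·0.55·3.241·3.101 = 5.1852 (%²).
σ_p = √5.1852 = 2.277%.
At 99%, z = 2.326.
VaR = 2.326 × 2.277% = 5.296%; on $25,000,000 that is $1,324,000.

$1,320,000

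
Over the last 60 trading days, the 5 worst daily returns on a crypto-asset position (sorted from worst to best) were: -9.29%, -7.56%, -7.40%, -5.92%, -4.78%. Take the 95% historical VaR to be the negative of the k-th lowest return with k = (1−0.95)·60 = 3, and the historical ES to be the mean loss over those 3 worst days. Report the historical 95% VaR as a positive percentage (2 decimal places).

7.40%

k = 3; the 3rd lowest return is -7.40%, so VaR = 7.40%.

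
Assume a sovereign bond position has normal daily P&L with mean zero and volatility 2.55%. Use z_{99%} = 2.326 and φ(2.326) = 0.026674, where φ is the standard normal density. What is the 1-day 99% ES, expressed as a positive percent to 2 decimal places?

Tail multiplier: φ(z)/(1−α) = 0.026674 / 0.01 = 2.667.
ES = 2.55% × 2.667 = 6.801%.

6.80%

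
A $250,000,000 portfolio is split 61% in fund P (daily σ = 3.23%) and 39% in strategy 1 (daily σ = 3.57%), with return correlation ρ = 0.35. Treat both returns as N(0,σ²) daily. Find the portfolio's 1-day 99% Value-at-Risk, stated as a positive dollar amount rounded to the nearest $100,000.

σ_p² = 0.61²·3.23² + 0.39²·3.57² + 2·0.35·0.61·0.39·3.23·3.57 = 7.7409 (%²).
σ_p = √7.7409 = 2.782%.
At 99%, z = 2.326.
VaR = 2.326 × 2.782% = 6.471%; on $250,000,000 that is $16,177,500.

$16,200,000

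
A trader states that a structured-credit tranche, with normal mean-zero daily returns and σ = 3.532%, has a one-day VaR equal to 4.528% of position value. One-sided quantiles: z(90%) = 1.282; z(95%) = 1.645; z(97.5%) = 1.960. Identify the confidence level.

Implied z = VaR/σ = 4.528 / 3.532 = 1.282.
This matches z(90%) = 1.282.

90%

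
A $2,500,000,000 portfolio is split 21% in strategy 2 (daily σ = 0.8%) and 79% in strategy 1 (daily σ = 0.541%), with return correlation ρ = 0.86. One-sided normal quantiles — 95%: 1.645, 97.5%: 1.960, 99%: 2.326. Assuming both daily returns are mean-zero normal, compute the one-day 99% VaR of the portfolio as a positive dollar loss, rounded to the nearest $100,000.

σ_p² = 0.21²·0.8² + 0.79²·0.541² + 2·0.86·0.21·0.79·0.8·0.541 = 0.3344 (%²).
σ_p = √0.3344 = 0.578%.
VaR = 2.326 × 0.578% = 1.344%; on $2,500,000,000 that is $33,600,000.

$33,600,000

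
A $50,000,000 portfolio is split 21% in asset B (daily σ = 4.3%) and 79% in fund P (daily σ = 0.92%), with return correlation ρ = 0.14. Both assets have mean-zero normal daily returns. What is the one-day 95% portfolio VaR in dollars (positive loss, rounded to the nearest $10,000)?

σ_p² = 0.21²·4.3² + 0.79²·0.92² + 2·0.14·0.21·0.79·4.3·0.92 = 1.5274 (%²).
σ_p = √1.5274 = 1.236%.
At 95%, z = 1.645.
VaR = 1.645 × 1.236% = 2.033%; on $50,000,000 that is $1,016,500.

$1,020,000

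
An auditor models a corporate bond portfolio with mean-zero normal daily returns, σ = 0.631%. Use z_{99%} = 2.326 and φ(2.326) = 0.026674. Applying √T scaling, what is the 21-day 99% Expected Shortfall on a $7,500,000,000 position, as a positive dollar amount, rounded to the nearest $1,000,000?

$578,000,000

σ_{21d} = 0.631% × √21 = 2.892%.
ES multiplier = φ(z)/(1−α) = 0.026674/0.01 = 2.667.
ES = 2.892% × 2.667 = 7.713%; on $7,500,000,000: $578,475,000.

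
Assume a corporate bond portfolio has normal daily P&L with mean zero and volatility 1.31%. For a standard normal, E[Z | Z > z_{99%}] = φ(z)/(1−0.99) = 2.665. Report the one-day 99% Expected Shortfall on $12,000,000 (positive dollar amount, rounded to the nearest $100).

$418,900

ES = 1.31% × 2.665 = 3.491%.
On $12,000,000: 0.03491 × $12,000,000 = $418,920.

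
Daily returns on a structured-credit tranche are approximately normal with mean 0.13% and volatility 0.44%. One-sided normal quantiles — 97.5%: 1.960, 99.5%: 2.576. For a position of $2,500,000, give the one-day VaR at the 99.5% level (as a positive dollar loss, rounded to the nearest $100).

$25,100

VaR = −μ + z·σ = −(0.13%) + 2.576 × 0.44% = 1.003%.
On $2,500,000: 0.01003 × $2,500,000 = $25,075.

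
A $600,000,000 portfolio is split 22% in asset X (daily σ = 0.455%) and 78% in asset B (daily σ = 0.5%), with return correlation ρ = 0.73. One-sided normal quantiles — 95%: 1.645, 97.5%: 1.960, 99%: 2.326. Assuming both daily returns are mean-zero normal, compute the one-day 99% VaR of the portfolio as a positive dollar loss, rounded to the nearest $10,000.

$6,530,000

σ_p² = 0.22²·0.455² + 0.78²·0.5² + 2·0.73·0.22·0.78·0.455·0.5 = 0.2191 (%²).
σ_p = √0.2191 = 0.468%.
VaR = 2.326 × 0.468% = 1.089%; on $600,000,000 that is $6,534,000.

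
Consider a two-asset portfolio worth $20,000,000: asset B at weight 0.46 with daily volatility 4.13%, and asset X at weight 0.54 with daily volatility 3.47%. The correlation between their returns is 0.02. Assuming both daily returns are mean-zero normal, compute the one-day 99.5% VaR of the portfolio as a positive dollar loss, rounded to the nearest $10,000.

σ_p² = 0.46²·4.13² + 0.54²·3.47² + 2·0.02·0.46·0.54·4.13·3.47 = 7.2628 (%²).
σ_p = √7.2628 = 2.695%.
At 99.5%, z = 2.576.
VaR = 2.576 × 2.695% = 6.942%; on $20,000,000 that is $1,388,400.

$1,390,000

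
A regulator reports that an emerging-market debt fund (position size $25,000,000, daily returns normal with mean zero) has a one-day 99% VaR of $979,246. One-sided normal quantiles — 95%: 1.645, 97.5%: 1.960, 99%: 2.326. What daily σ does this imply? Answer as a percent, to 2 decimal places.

1.68%

VaR as a fraction: $979,246 / $25,000,000 = 3.917%.
σ = VaR / z = 3.917% / 2.326 = 1.684%.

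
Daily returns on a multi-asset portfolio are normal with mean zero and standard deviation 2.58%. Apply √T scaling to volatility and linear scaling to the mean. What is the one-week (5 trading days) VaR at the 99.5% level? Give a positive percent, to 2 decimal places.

At 99.5%, z = 2.576.
σ_{5d} = 2.58% × √5 = 5.769%.
VaR = 2.576 × 5.769% = 14.861%.

14.86%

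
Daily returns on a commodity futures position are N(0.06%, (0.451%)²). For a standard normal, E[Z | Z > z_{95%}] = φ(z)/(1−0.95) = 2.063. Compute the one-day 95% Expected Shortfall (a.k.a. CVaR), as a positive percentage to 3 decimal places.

0.870%

ES = −(0.06%) + 0.451% × 2.063 = 0.870%.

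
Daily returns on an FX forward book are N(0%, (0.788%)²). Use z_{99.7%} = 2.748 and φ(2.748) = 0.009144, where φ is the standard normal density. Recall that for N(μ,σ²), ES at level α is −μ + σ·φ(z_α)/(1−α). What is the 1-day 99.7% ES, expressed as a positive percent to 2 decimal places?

2.40%

Tail multiplier: φ(z)/(1−α) = 0.009144 / 0.003 = 3.048.
ES = 0.788% × 3.048 = 2.402%.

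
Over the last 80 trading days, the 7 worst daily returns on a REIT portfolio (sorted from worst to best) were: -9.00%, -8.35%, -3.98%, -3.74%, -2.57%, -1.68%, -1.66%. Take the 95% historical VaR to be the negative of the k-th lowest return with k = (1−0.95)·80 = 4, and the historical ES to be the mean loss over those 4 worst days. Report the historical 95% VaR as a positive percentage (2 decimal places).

3.74%

k = 4; the 4th lowest return is -3.74%, so VaR = 3.74%.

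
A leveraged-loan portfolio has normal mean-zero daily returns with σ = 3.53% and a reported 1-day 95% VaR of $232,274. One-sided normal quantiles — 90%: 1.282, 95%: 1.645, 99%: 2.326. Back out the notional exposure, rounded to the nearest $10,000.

VaR as a fraction of value: z·σ = 1.645 × 3.53% = 5.80685%.
Position = $232,274 / 0.0580685 = $4,000,000.

$4,000,000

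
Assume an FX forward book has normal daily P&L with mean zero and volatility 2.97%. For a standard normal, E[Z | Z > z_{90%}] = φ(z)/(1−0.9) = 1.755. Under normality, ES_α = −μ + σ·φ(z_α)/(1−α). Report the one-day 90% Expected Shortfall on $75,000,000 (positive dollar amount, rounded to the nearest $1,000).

ES = 2.97% × 1.755 = 5.212%.
On $75,000,000: 0.05212 × $75,000,000 = $3,909,000.

$3,909,000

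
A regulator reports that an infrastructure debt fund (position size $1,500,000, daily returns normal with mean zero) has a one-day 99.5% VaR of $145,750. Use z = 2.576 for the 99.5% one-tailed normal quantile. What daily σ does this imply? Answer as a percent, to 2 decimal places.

VaR as a fraction: $145,750 / $1,500,000 = 9.717%.
σ = VaR / z = 9.717% / 2.576 = 3.772%.

3.77%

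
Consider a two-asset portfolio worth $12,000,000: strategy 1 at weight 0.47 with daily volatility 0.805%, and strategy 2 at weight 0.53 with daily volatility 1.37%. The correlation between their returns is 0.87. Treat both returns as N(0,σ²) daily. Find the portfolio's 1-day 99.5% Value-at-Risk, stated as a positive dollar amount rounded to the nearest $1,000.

$331,000

σ_p² = 0.47²·0.805² + 0.53²·1.37² + 2·0.87·0.47·0.53·0.805·1.37 = 1.1484 (%²).
σ_p = √1.1484 = 1.072%.
At 99.5%, z = 2.576.
VaR = 2.576 × 1.072% = 2.761%; on $12,000,000 that is $331,320.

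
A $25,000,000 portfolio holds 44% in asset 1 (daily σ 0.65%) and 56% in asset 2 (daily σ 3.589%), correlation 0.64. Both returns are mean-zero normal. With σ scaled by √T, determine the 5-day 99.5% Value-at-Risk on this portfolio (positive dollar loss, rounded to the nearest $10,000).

σ_p = √(0.44²·0.65² + 0.56²·3.589² + 2·0.64·0.44·0.56·0.65·3.589) = 2.204%.
σ_{5d} = 2.204% × √5 = 4.928%.
z(99.5%) = 2.576.
VaR = 2.576 × 4.928% = 12.695%; on $25,000,000 that is $3,173,750.

$3,170,000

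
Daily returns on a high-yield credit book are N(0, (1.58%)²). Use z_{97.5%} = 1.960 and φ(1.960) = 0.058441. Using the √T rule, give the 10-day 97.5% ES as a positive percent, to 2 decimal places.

11.68%

σ_{10d} = 1.58% × √10 = 4.996%.
ES multiplier = φ(z)/(1−α) = 0.058441/0.025 = 2.338.
ES = 4.996% × 2.338 = 11.681%.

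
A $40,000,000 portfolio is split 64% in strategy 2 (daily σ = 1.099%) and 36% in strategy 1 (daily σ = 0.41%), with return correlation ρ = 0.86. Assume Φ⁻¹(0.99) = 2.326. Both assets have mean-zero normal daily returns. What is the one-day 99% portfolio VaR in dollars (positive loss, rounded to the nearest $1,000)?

σ_p² = 0.64²·1.099² + 0.36²·0.41² + 2·0.86·0.64·0.36·1.099·0.41 = 0.6951 (%²).
σ_p = √0.6951 = 0.834%.
VaR = 2.326 × 0.834% = 1.940%; on $40,000,000 that is $776,000.

$776,000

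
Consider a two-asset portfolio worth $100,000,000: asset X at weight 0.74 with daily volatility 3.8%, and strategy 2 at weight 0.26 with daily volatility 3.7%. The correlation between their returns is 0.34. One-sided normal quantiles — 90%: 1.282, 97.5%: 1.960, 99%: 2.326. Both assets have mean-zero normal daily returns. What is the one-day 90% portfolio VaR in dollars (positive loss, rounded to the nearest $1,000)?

$4,188,000

σ_p² = 0.74²·3.8² + 0.26²·3.7² + 2·0.34·0.74·0.26·3.8·3.7 = 10.6723 (%²).
σ_p = √10.6723 = 3.267%.
VaR = 1.282 × 3.267% = 4.188%; on $100,000,000 that is $4,188,000.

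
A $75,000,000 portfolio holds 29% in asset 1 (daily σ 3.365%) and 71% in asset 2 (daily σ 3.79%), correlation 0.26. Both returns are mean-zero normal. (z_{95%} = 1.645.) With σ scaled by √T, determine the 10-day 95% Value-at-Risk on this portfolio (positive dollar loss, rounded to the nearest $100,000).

σ_p = √(0.29²·3.365² + 0.71²·3.79² + 2·0.26·0.29·0.71·3.365·3.79) = 3.092%.
σ_{10d} = 3.092% × √10 = 9.778%.
VaR = 1.645 × 9.778% = 16.085%; on $75,000,000 that is $12,063,750.

$12,100,000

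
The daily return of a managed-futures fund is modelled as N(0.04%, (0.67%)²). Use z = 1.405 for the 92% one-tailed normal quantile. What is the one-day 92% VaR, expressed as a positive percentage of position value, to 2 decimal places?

0.90%

VaR = −μ + z·σ = −(0.04%) + 1.405 × 0.67% = 0.901%.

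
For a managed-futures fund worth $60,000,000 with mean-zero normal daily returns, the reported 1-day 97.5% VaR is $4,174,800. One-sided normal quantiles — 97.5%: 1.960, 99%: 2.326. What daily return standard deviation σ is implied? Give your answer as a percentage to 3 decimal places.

VaR as a fraction: $4,174,800 / $60,000,000 = 6.958%.
σ = VaR / z = 6.958% / 1.960 = 3.550%.

3.550%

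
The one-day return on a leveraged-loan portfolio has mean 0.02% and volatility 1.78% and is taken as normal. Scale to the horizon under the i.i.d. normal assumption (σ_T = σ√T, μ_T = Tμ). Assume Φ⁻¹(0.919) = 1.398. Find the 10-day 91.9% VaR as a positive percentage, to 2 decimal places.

σ_{10d} = 1.78% × √10 = 5.629%; μ_{10d} = 10 × 0.02% = 0.200%.
VaR = −(0.200%) + 1.398 × 5.629% = 7.669%.

7.67%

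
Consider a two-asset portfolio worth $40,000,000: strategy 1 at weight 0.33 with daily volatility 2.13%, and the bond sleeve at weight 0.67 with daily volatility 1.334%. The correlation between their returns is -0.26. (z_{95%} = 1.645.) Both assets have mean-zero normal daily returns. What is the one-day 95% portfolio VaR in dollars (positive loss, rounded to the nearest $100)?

σ_p² = 0.33²·2.13² + 0.67²·1.334² + 2·-0.26·0.33·0.67·2.13·1.334 = 0.9662 (%²).
σ_p = √0.9662 = 0.983%.
VaR = 1.645 × 0.983% = 1.617%; on $40,000,000 that is $646,800.

$646,800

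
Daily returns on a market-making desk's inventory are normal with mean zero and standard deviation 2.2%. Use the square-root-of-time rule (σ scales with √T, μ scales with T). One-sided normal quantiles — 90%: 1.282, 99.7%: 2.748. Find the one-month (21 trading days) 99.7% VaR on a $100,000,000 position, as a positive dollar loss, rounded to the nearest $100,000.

$27,700,000

σ_{21d} = 2.2% × √21 = 10.082%.
VaR = 2.748 × 10.082% = 27.705%.
On $100,000,000: 0.27705 × $100,000,000 = $27,705,000.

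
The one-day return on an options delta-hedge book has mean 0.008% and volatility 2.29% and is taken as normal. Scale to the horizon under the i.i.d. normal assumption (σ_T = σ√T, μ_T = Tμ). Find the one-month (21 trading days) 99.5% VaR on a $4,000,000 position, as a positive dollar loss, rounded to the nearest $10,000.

$1,070,000

At 99.5%, z = 2.576.
σ_{21d} = 2.29% × √21 = 10.494%; μ_{21d} = 21 × 0.008% = 0.168%.
VaR = −(0.168%) + 2.576 × 10.494% = 26.865%.
On $4,000,000: 0.26865 × $4,000,000 = $1,074,600.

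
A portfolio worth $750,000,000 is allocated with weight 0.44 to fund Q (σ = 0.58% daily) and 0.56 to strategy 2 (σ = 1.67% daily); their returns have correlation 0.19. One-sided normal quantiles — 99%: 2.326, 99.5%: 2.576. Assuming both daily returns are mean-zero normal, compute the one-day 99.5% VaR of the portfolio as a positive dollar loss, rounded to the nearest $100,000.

σ_p² = 0.44²·0.58² + 0.56²·1.67² + 2·0.19·0.44·0.56·0.58·1.67 = 1.0304 (%²).
σ_p = √1.0304 = 1.015%.
VaR = 2.576 × 1.015% = 2.615%; on $750,000,000 that is $19,612,500.

$19,600,000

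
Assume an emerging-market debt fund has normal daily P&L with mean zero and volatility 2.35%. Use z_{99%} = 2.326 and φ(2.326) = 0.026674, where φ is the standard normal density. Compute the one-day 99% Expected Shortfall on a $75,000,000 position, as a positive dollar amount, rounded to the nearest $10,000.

$4,700,000

Tail multiplier: φ(z)/(1−α) = 0.026674 / 0.01 = 2.667.
ES = 2.35% × 2.667 = 6.267%.
On $75,000,000: 0.06267 × $75,000,000 = $4,700,250.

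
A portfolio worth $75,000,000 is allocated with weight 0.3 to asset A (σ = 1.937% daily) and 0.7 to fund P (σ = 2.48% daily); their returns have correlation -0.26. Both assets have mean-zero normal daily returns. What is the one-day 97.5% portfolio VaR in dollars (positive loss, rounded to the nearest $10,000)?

σ_p² = 0.3²·1.937² + 0.7²·2.48² + 2·-0.26·0.3·0.7·1.937·2.48 = 2.8268 (%²).
σ_p = √2.8268 = 1.681%.
At 97.5%, z = 1.960.
VaR = 1.960 × 1.681% = 3.295%; on $75,000,000 that is $2,471,250.

$2,470,000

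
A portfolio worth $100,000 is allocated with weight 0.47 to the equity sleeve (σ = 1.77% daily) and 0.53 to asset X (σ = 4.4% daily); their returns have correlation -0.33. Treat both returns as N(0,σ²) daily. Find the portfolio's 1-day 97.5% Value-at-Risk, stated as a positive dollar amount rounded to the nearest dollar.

$4,316

σ_p² = 0.47²·1.77² + 0.53²·4.4² + 2·-0.33·0.47·0.53·1.77·4.4 = 4.8499 (%²).
σ_p = √4.8499 = 2.202%.
At 97.5%, z = 1.960.
VaR = 1.960 × 2.202% = 4.316%; on $100,000 that is $4,316.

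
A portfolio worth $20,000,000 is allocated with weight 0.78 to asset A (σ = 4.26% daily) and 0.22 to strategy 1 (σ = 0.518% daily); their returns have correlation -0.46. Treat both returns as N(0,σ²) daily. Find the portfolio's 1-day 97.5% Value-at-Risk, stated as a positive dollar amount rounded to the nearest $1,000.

$1,283,000

σ_p² = 0.78²·4.26² + 0.22²·0.518² + 2·-0.46·0.78·0.22·4.26·0.518 = 10.7056 (%²).
σ_p = √10.7056 = 3.272%.
At 97.5%, z = 1.960.
VaR = 1.960 × 3.272% = 6.413%; on $20,000,000 that is $1,282,600.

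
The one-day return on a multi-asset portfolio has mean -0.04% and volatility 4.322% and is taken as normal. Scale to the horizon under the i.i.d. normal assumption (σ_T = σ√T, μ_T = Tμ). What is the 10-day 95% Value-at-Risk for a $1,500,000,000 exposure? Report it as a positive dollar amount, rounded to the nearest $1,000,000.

$343,000,000

At 95%, z = 1.645.
σ_{10d} = 4.322% × √10 = 13.667%; μ_{10d} = 10 × -0.04% = -0.400%.
VaR = −(-0.400%) + 1.645 × 13.667% = 22.882%.
On $1,500,000,000: 0.22882 × $1,500,000,000 = $343,230,000.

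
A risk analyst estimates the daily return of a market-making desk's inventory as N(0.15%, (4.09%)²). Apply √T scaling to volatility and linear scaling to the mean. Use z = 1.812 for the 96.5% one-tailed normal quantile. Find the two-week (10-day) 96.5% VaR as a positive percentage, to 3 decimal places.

σ_{10d} = 4.09% × √10 = 12.934%; μ_{10d} = 10 × 0.15% = 1.500%.
VaR = −(1.500%) + 1.812 × 12.934% = 21.936%.

21.936%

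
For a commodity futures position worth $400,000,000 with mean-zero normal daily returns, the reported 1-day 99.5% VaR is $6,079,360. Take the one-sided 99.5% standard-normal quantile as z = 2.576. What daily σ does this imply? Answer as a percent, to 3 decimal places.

VaR as a fraction: $6,079,360 / $400,000,000 = 1.520%.
σ = VaR / z = 1.520% / 2.576 = 0.590%.

0.590%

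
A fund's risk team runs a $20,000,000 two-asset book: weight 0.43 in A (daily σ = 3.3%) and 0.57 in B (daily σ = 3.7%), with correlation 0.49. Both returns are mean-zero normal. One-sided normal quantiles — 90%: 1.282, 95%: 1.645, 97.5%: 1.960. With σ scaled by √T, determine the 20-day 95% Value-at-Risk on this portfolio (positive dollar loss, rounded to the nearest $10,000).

$4,510,000

σ_p = √(0.43²·3.3² + 0.57²·3.7² + 2·0.49·0.43·0.57·3.3·3.7) = 3.065%.
σ_{20d} = 3.065% × √20 = 13.707%.
VaR = 1.645 × 13.707% = 22.548%; on $20,000,000 that is $4,509,600.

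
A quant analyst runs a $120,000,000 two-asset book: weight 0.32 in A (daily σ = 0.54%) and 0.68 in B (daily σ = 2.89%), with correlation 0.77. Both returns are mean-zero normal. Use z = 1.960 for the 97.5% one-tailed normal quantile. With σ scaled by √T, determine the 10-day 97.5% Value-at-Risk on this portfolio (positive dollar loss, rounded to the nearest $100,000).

σ_p = √(0.32²·0.54² + 0.68²·2.89² + 2·0.77·0.32·0.68·0.54·2.89) = 2.101%.
σ_{10d} = 2.101% × √10 = 6.644%.
VaR = 1.960 × 6.644% = 13.022%; on $120,000,000 that is $15,626,400.

$15,600,000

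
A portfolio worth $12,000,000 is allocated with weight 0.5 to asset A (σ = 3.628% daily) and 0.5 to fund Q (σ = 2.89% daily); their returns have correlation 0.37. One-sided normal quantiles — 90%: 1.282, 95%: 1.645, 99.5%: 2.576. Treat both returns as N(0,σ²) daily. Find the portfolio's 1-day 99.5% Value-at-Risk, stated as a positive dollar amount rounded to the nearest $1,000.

$836,000

σ_p² = 0.5²·3.628² + 0.5²·2.89² + 2·0.37·0.5·0.5·3.628·2.89 = 7.3183 (%²).
σ_p = √7.3183 = 2.705%.
VaR = 2.576 × 2.705% = 6.968%; on $12,000,000 that is $836,160.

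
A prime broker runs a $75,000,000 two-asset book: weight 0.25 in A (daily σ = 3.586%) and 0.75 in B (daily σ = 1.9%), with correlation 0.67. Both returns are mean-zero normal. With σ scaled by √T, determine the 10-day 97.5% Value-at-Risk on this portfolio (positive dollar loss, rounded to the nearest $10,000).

$9,910,000

σ_p = √(0.25²·3.586² + 0.75²·1.9² + 2·0.67·0.25·0.75·3.586·1.9) = 2.132%.
σ_{10d} = 2.132% × √10 = 6.742%.
z(97.5%) = 1.960.
VaR = 1.960 × 6.742% = 13.214%; on $75,000,000 that is $9,910,500.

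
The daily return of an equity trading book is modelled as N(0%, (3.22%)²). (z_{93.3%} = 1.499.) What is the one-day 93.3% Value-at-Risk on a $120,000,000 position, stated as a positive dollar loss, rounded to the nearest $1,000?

VaR = z·σ = 1.499 × 3.22% = 4.827%.
On $120,000,000: 0.04827 × $120,000,000 = $5,792,400.

$5,792,000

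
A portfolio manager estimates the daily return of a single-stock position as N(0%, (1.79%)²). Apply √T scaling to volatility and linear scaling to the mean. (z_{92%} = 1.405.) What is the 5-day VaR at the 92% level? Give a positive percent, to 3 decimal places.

σ_{5d} = 1.79% × √5 = 4.003%.
VaR = 1.405 × 4.003% = 5.624%.

5.624%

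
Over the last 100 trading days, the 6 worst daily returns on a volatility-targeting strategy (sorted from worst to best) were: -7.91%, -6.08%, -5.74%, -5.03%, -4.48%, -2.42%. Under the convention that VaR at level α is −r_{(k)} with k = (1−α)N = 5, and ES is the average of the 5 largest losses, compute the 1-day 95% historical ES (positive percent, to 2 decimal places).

5.85%

The 5 worst returns sum to -29.24%.
ES = −(-29.24%) / 5 = 5.848% ≈ 5.85%.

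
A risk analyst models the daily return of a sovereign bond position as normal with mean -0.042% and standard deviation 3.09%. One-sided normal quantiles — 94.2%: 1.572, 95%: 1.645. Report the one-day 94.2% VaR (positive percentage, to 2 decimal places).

VaR = −μ + z·σ = −(-0.042%) + 1.572 × 3.09% = 4.899%.

4.90%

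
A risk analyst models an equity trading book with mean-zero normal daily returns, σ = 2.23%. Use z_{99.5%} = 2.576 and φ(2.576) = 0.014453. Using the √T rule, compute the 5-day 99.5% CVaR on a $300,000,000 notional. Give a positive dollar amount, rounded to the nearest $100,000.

σ_{5d} = 2.23% × √5 = 4.986%.
ES multiplier = φ(z)/(1−α) = 0.014453/0.005 = 2.891.
ES = 4.986% × 2.891 = 14.415%; on $300,000,000: $43,245,000.

$43,200,000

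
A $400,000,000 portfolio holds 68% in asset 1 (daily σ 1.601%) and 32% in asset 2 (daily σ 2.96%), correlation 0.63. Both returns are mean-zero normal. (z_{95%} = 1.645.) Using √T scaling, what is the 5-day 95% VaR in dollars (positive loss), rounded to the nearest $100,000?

σ_p = √(0.68²·1.601² + 0.32²·2.96² + 2·0.63·0.68·0.32·1.601·2.96) = 1.839%.
σ_{5d} = 1.839% × √5 = 4.112%.
VaR = 1.645 × 4.112% = 6.764%; on $400,000,000 that is $27,056,000.

$27,100,000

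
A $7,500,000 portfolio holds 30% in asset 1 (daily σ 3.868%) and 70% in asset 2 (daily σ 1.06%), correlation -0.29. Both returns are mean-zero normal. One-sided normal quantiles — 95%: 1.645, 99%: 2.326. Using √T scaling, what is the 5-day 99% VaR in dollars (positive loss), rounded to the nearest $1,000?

σ_p = √(0.3²·3.868² + 0.7²·1.06² + 2·-0.29·0.3·0.7·3.868·1.06) = 1.182%.
σ_{5d} = 1.182% × √5 = 2.643%.
VaR = 2.326 × 2.643% = 6.148%; on $7,500,000 that is $461,100.

$461,000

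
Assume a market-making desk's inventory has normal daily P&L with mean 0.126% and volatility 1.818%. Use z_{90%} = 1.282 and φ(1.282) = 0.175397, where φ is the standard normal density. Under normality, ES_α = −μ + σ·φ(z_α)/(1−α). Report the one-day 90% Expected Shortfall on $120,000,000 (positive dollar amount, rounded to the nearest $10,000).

$3,680,000

Tail multiplier: φ(z)/(1−α) = 0.175397 / 0.1 = 1.754.
ES = −(0.126%) + 1.818% × 1.754 = 3.063%.
On $120,000,000: 0.03063 × $120,000,000 = $3,675,600.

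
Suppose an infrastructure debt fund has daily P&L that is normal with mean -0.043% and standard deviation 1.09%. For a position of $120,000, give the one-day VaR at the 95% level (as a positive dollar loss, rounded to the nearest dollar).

At 95% one-sided, z = 1.645.
VaR = −μ + z·σ = −(-0.043%) + 1.645 × 1.09% = 1.836%.
On $120,000: 0.01836 × $120,000 = $2,203.

$2,203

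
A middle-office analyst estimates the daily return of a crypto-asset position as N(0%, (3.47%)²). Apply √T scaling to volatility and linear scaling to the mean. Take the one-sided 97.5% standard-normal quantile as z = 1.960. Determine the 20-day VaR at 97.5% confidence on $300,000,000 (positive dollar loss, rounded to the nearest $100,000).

σ_{20d} = 3.47% × √20 = 15.518%.
VaR = 1.960 × 15.518% = 30.415%.
On $300,000,000: 0.30415 × $300,000,000 = $91,245,000.

$91,200,000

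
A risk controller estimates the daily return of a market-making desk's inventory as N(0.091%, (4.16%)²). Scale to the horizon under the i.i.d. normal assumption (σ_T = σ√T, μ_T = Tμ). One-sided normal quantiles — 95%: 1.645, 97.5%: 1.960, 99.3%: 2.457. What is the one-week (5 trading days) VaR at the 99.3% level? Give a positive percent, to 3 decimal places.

22.400%

σ_{5d} = 4.16% × √5 = 9.302%; μ_{5d} = 5 × 0.091% = 0.455%.
VaR = −(0.455%) + 2.457 × 9.302% = 22.400%.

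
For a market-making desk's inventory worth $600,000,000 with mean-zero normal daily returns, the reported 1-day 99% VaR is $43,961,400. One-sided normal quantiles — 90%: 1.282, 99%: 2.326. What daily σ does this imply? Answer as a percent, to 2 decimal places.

VaR as a fraction: $43,961,400 / $600,000,000 = 7.327%.
σ = VaR / z = 7.327% / 2.326 = 3.150%.

3.15%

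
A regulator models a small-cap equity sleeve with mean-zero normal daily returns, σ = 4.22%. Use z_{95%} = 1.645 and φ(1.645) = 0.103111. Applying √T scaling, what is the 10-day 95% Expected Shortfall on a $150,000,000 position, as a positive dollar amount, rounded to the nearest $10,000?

$41,280,000

σ_{10d} = 4.22% × √10 = 13.345%.
ES multiplier = φ(z)/(1−α) = 0.103111/0.05 = 2.062.
ES = 13.345% × 2.062 = 27.517%; on $150,000,000: $41,275,500.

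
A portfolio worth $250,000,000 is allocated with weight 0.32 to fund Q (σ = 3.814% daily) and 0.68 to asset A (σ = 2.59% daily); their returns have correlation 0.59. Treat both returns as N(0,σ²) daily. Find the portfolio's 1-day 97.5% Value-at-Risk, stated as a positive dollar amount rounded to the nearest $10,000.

σ_p² = 0.32²·3.814² + 0.68²·2.59² + 2·0.59·0.32·0.68·3.814·2.59 = 7.1278 (%²).
σ_p = √7.1278 = 2.670%.
At 97.5%, z = 1.960.
VaR = 1.960 × 2.670% = 5.233%; on $250,000,000 that is $13,082,500.

$13,080,000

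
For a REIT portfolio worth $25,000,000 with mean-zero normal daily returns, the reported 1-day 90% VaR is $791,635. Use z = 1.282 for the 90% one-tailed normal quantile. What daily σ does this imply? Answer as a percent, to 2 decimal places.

2.47%

VaR as a fraction: $791,635 / $25,000,000 = 3.167%.
σ = VaR / z = 3.167% / 1.282 = 2.470%.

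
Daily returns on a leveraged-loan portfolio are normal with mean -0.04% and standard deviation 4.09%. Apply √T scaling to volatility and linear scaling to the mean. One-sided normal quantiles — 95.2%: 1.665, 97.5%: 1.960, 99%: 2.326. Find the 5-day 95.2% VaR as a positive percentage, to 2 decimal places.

σ_{5d} = 4.09% × √5 = 9.146%; μ_{5d} = 5 × -0.04% = -0.200%.
VaR = −(-0.200%) + 1.665 × 9.146% = 15.428%.

15.43%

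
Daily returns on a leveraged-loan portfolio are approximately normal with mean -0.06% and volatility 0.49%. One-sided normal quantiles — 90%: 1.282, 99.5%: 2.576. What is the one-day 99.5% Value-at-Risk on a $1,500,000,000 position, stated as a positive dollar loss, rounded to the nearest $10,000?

$19,830,000

VaR = −μ + z·σ = −(-0.06%) + 2.576 × 0.49% = 1.322%.
On $1,500,000,000: 0.01322 × $1,500,000,000 = $19,830,000.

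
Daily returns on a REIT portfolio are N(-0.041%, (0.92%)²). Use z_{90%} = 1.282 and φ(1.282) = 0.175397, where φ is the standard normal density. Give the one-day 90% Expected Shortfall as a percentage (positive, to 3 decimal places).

1.655%

Tail multiplier: φ(z)/(1−α) = 0.175397 / 0.1 = 1.754.
ES = −(-0.041%) + 0.92% × 1.754 = 1.655%.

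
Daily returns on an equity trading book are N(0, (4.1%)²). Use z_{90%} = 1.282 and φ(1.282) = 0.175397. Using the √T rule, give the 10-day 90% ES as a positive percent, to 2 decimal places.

σ_{10d} = 4.1% × √10 = 12.965%.
ES multiplier = φ(z)/(1−α) = 0.175397/0.1 = 1.754.
ES = 12.965% × 1.754 = 22.741%.

22.74%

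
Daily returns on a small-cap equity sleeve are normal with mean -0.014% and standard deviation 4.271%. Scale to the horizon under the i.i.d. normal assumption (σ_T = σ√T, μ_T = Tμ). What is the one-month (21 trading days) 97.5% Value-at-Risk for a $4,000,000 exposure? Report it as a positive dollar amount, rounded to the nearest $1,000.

At 97.5%, z = 1.960.
σ_{21d} = 4.271% × √21 = 19.572%; μ_{21d} = 21 × -0.014% = -0.294%.
VaR = −(-0.294%) + 1.960 × 19.572% = 38.655%.
On $4,000,000: 0.38655 × $4,000,000 = $1,546,200.

$1,546,000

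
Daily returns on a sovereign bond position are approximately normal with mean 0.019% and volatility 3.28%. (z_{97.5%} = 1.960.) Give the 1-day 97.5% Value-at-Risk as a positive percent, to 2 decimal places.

6.41%

VaR = −μ + z·σ = −(0.019%) + 1.960 × 3.28% = 6.410%.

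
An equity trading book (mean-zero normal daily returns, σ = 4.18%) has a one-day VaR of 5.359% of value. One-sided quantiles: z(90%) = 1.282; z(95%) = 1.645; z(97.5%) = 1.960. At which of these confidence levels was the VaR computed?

Implied z = VaR/σ = 5.359 / 4.18 = 1.282.
This matches z(90%) = 1.282.

90%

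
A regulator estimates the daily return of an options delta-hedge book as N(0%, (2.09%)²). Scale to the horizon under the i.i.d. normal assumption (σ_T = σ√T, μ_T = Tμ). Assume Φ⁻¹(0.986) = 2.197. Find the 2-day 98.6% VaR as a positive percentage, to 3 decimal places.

6.494%

σ_{2d} = 2.09% × √2 = 2.956%.
VaR = 2.197 × 2.956% = 6.494%.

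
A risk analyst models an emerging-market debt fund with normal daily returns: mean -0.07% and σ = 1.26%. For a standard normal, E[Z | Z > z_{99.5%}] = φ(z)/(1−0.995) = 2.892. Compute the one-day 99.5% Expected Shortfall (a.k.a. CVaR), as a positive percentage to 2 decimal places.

ES = −(-0.07%) + 1.26% × 2.892 = 3.714%.

3.71%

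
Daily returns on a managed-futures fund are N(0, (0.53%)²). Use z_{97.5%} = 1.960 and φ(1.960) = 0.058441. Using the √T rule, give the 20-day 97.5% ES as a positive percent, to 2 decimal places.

5.54%

σ_{20d} = 0.53% × √20 = 2.370%.
ES multiplier = φ(z)/(1−α) = 0.058441/0.025 = 2.338.
ES = 2.370% × 2.338 = 5.541%.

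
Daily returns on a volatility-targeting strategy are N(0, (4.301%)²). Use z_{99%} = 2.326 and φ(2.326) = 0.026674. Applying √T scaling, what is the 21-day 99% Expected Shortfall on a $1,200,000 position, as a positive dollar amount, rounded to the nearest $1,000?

σ_{21d} = 4.301% × √21 = 19.710%.
ES multiplier = φ(z)/(1−α) = 0.026674/0.01 = 2.667.
ES = 19.710% × 2.667 = 52.567%; on $1,200,000: $630,804.

$631,000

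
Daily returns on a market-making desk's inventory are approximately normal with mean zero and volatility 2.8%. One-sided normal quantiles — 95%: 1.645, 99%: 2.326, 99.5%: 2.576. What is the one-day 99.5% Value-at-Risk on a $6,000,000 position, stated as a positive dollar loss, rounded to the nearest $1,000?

$433,000

VaR = z·σ = 2.576 × 2.8% = 7.213%.
On $6,000,000: 0.07213 × $6,000,000 = $432,780.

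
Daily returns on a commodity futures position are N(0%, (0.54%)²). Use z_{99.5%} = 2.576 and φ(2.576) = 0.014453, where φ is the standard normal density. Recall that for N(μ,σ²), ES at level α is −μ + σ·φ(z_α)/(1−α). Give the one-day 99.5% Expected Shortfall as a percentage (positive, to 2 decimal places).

1.56%

Tail multiplier: φ(z)/(1−α) = 0.014453 / 0.005 = 2.891.
ES = 0.54% × 2.891 = 1.561%.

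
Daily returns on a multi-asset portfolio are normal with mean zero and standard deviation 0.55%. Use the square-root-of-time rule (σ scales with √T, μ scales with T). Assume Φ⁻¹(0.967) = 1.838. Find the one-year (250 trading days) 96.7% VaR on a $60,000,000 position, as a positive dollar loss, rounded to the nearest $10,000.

σ_{250d} = 0.55% × √250 = 8.696%.
VaR = 1.838 × 8.696% = 15.983%.
On $60,000,000: 0.15983 × $60,000,000 = $9,589,800.

$9,590,000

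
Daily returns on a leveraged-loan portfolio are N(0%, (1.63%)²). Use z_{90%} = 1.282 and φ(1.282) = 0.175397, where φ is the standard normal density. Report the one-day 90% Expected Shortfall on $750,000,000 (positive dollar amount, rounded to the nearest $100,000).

Tail multiplier: φ(z)/(1−α) = 0.175397 / 0.1 = 1.754.
ES = 1.63% × 1.754 = 2.859%.
On $750,000,000: 0.02859 × $750,000,000 = $21,442,500.

$21,400,000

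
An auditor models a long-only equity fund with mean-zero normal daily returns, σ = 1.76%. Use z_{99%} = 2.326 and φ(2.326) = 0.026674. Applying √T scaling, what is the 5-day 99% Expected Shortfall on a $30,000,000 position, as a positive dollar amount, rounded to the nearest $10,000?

$3,150,000

σ_{5d} = 1.76% × √5 = 3.935%.
ES multiplier = φ(z)/(1−α) = 0.026674/0.01 = 2.667.
ES = 3.935% × 2.667 = 10.495%; on $30,000,000: $3,148,500.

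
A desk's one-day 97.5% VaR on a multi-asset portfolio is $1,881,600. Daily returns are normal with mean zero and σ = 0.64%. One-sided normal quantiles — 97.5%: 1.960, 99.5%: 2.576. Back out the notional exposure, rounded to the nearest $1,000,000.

$150,000,000

VaR as a fraction of value: z·σ = 1.960 × 0.64% = 1.2544%.
Position = $1,881,600 / 0.012544 = $150,000,000.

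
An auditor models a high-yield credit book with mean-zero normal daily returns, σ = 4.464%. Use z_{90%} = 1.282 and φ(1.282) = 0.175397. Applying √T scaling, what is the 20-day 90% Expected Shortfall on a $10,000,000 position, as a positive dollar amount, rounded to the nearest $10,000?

$3,500,000

σ_{20d} = 4.464% × √20 = 19.964%.
ES multiplier = φ(z)/(1−α) = 0.175397/0.1 = 1.754.
ES = 19.964% × 1.754 = 35.017%; on $10,000,000: $3,501,700.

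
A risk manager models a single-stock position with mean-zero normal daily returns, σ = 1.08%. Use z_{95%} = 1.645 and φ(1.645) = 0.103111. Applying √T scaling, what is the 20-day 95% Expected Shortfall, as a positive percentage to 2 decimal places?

9.96%

σ_{20d} = 1.08% × √20 = 4.830%.
ES multiplier = φ(z)/(1−α) = 0.103111/0.05 = 2.062.
ES = 4.830% × 2.062 = 9.959%.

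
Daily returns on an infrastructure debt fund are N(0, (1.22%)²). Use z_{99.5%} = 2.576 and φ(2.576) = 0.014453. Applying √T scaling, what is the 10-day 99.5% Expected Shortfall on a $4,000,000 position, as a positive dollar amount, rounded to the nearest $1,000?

σ_{10d} = 1.22% × √10 = 3.858%.
ES multiplier = φ(z)/(1−α) = 0.014453/0.005 = 2.891.
ES = 3.858% × 2.891 = 11.153%; on $4,000,000: $446,120.

$446,000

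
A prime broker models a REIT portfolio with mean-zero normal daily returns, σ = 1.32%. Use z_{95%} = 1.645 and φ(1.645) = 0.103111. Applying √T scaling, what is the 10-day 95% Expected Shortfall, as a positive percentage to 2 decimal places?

8.61%

σ_{10d} = 1.32% × √10 = 4.174%.
ES multiplier = φ(z)/(1−α) = 0.103111/0.05 = 2.062.
ES = 4.174% × 2.062 = 8.607%.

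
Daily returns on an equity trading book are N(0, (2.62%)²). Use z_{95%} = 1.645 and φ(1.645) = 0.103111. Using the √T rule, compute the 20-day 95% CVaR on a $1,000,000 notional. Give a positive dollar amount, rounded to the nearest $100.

$241,600

σ_{20d} = 2.62% × √20 = 11.717%.
ES multiplier = φ(z)/(1−α) = 0.103111/0.05 = 2.062.
ES = 11.717% × 2.062 = 24.160%; on $1,000,000: $241,600.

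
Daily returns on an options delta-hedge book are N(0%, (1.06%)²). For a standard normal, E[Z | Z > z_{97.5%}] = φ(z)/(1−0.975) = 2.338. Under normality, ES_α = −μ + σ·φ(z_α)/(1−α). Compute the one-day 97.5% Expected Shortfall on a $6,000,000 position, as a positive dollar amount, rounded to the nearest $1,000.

$149,000

ES = 1.06% × 2.338 = 2.478%.
On $6,000,000: 0.02478 × $6,000,000 = $148,680.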